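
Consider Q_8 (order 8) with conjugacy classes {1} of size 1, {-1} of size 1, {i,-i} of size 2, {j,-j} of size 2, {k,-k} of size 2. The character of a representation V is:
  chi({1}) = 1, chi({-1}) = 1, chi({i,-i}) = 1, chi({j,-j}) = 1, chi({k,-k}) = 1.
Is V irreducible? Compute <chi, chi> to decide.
Irreducible: <chi, chi> = 1.

Working: <chi, chi> = (1/|G|) sum_C |C| * |chi(C)|^2 = (1/8)[1*|1|^2 + 1*|1|^2 + 2*|1|^2 + 2*|1|^2 + 2*|1|^2]
  = (1/8)[(1) + (1) + (2) + (2) + (2)] = 8/8 = 1.
A character is irreducible iff <chi, chi> = 1, so this representation is irreducible.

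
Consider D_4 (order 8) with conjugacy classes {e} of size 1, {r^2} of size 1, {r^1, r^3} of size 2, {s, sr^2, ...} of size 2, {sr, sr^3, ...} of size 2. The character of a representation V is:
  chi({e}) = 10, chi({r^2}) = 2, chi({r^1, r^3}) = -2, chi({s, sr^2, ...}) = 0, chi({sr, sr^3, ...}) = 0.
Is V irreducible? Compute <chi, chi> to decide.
Not irreducible (reducible): <chi, chi> = 14 > 1.

Justification: <chi, chi> = (1/|G|) sum_C |C| * |chi(C)|^2 = (1/8)[1*|10|^2 + 1*|2|^2 + 2*|-2|^2 + 2*|0|^2 + 2*|0|^2]
  = (1/8)[(100) + (4) + (8) + (0) + (0)] = 112/8 = 14.
A character is irreducible iff <chi, chi> = 1, so this representation is reducible.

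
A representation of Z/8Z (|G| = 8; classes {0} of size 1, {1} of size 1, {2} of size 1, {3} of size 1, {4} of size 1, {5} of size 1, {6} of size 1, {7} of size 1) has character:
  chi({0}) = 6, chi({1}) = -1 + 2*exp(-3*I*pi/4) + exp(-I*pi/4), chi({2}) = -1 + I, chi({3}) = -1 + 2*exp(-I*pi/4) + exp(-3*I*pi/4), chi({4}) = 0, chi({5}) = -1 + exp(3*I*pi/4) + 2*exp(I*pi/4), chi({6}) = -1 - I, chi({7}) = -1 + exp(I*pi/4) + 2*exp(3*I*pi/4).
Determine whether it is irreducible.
Not irreducible (reducible): <chi, chi> = 8 > 1.

Working: <chi, chi> = (1/|G|) sum_C |C| * |chi(C)|^2 = (1/8)[1*|6|^2 + 1*|-1 + 2*exp(-3*I*pi/4) + exp(-I*pi/4)|^2 + 1*|-1 + I|^2 + 1*|-1 + 2*exp(-I*pi/4) + exp(-3*I*pi/4)|^2 + 1*|0|^2 + 1*|-1 + exp(3*I*pi/4) + 2*exp(I*pi/4)|^2 + 1*|-1 - I|^2 + 1*|-1 + exp(I*pi/4) + 2*exp(3*I*pi/4)|^2]
  = (1/8)[(36) + (6 - 2*exp(3*I*pi/4) - exp(I*pi/4) - exp(-I*pi/4) - 2*exp(-3*I*pi/4)) + (2) + (6 - 2*exp(I*pi/4) - exp(3*I*pi/4) - exp(-3*I*pi/4) - 2*exp(-I*pi/4)) + (0) + (6 - 2*exp(I*pi/4) - exp(3*I*pi/4) - exp(-3*I*pi/4) - 2*exp(-I*pi/4)) + (2) + (6 - 2*exp(3*I*pi/4) - exp(I*pi/4) - exp(-I*pi/4) - 2*exp(-3*I*pi/4))] = 64/8 = 8.
(Exp terms are combined using exp(i*s)*conj(exp(i*t)) = exp(i*(s-t)), and sums of them are collapsed using the identity that for every m > 1 the m distinct m-th roots of unity sum to 0, e.g. 1 + exp(2*I*pi/3) + exp(-2*I*pi/3) = 0.)
A character is irreducible iff <chi, chi> = 1, so this representation is reducible.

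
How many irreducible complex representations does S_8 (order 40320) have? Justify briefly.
22

Justification: The number of irreducible complex representations of a finite group equals its number of conjugacy classes. Conjugacy classes in S_8 correspond to cycle types, i.e. partitions of 8; there are p(8) = 22 of them, so S_8 (order 40320) has exactly 22 irreducible complex representations.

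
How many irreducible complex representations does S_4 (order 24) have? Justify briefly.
5

Justification: The number of irreducible complex representations of a finite group equals its number of conjugacy classes. Conjugacy classes in S_4 correspond to cycle types, i.e. partitions of 4; there are p(4) = 5 of them, so S_4 (order 24) has exactly 5 irreducible complex representations.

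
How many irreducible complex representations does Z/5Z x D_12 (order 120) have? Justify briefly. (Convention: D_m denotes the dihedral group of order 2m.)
45

Derivation: The number of irreducible complex representations of a finite group equals its number of conjugacy classes. For a direct product, #classes(G x H) = #classes(G) * #classes(H). Z/5Z has 5 classes (abelian), D_12 has 9 classes, so 5 * 9 = 45, so Z/5Z x D_12 (order 120) has exactly 45 irreducible complex representations.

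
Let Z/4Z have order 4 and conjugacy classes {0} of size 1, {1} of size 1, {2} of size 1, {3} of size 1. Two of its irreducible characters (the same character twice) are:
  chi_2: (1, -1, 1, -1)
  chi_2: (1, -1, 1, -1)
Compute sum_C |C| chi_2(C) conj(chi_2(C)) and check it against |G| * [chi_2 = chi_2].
Sum = 4 = |G| = 4; so <chi_2, chi_2> = 1 (norm-1 confirms irreducibility).

Solution. Compute term by term over conjugacy classes (|C| * chi_2(C) * conj(chi_2(C))):
  1*(1)*conj(1) + 1*(-1)*conj(-1) + 1*(1)*conj(1) + 1*(-1)*conj(-1)
  = (1) + (1) + (1) + (1)
  = 4.
(Exp terms are combined using exp(i*s)*conj(exp(i*t)) = exp(i*(s-t)), and sums of them are collapsed using the identity that for every m > 1 the m distinct m-th roots of unity sum to 0, e.g. 1 + exp(2*I*pi/3) + exp(-2*I*pi/3) = 0.)
Dividing by |G| = 4 gives 4/4 = 1, matching the row-orthogonality relation <chi_2, chi_2> = [chi_2 = chi_2].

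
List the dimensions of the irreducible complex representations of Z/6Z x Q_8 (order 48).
Dimensions: 1, 1, 1, 1, 1, 1, 1, 1, 1, 1, 1, 1, 1, 1, 1, 1, 1, 1, 1, 1, 1, 1, 1, 1, 2, 2, 2, 2, 2, 2

Derivation: There are 30 irreducibles (= number of conjugacy classes). Their dimensions d_i satisfy sum d_i^2 = |G| = 48: 1 + 1 + 1 + 1 + 1 + 1 + 1 + 1 + 1 + 1 + 1 + 1 + 1 + 1 + 1 + 1 + 1 + 1 + 1 + 1 + 1 + 1 + 1 + 1 + 4 + 4 + 4 + 4 + 4 + 4 = 48. (For the product with Z/6Z: each of the 6 1-dim characters of Z/6Z tensors with each irrep of Q_8, giving 6 copies of each Q_8-dimension.)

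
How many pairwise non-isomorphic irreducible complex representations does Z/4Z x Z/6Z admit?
24

Reasoning: The number of irreducible complex representations of a finite group equals its number of conjugacy classes. Z/4Z x Z/6Z is abelian of order 24, so every element is its own conjugacy class: 24 classes, so Z/4Z x Z/6Z (order 24) has exactly 24 irreducible complex representations.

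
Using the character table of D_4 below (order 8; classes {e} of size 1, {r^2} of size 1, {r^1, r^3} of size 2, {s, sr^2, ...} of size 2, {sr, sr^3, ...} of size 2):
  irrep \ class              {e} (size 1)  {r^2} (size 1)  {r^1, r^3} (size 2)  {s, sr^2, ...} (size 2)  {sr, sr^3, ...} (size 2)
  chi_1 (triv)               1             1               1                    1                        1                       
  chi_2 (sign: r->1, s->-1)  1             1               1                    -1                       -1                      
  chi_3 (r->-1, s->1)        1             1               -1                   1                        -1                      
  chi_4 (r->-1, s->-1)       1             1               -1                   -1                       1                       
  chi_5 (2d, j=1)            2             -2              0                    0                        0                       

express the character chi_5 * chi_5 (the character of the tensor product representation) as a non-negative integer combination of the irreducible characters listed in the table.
chi_5 tensor chi_5 = chi_1 + chi_2 + chi_3 + chi_4 (all other irreducibles have multiplicity 0).

Working: The character of a tensor product is the pointwise product (chi_5 * chi_5)(C) = chi_5(C) * chi_5(C):
  {e}: (2)*(2), {r^2}: (-2)*(-2), {r^1, r^3}: (0)*(0), {s, sr^2, ...}: (0)*(0), {sr, sr^3, ...}: (0)*(0)
so (chi_5 * chi_5) takes values
  {e} -> 4, {r^2} -> 4, {r^1, r^3} -> 0, {s, sr^2, ...} -> 0, {sr, sr^3, ...} -> 0.
Now take the inner product of this character with each irreducible chi from the table, <chi_5*chi_5, chi> = (1/8) sum_C |C| (chi_5*chi_5)(C) conj(chi(C)):
  <chi_5*chi_5, chi_1> = (1/8)[1*(4)*conj(1) + 1*(4)*conj(1) + 2*(0)*conj(1) + 2*(0)*conj(1) + 2*(0)*conj(1)]
      = (1/8)[(4) + (4) + (0) + (0) + (0)] = 8/8 = 1
  <chi_5*chi_5, chi_2> = (1/8)[1*(4)*conj(1) + 1*(4)*conj(1) + 2*(0)*conj(1) + 2*(0)*conj(-1) + 2*(0)*conj(-1)]
      = (1/8)[(4) + (4) + (0) + (0) + (0)] = 8/8 = 1
  <chi_5*chi_5, chi_3> = (1/8)[1*(4)*conj(1) + 1*(4)*conj(1) + 2*(0)*conj(-1) + 2*(0)*conj(1) + 2*(0)*conj(-1)]
      = (1/8)[(4) + (4) + (0) + (0) + (0)] = 8/8 = 1
  <chi_5*chi_5, chi_4> = (1/8)[1*(4)*conj(1) + 1*(4)*conj(1) + 2*(0)*conj(-1) + 2*(0)*conj(-1) + 2*(0)*conj(1)]
      = (1/8)[(4) + (4) + (0) + (0) + (0)] = 8/8 = 1
  <chi_5*chi_5, chi_5> = (1/8)[1*(4)*conj(2) + 1*(4)*conj(-2) + 2*(0)*conj(0) + 2*(0)*conj(0) + 2*(0)*conj(0)]
      = (1/8)[(8) + (-8) + (0) + (0) + (0)] = 0/8 = 0
Hence the multiplicities are chi_1: 1, chi_2: 1, chi_3: 1, chi_4: 1. Dimension check: dim(chi_5)*dim(chi_5) = 2*2 = 4 and sum (mult * dim) = 1*1 + 1*1 + 1*1 + 1*1 = 4.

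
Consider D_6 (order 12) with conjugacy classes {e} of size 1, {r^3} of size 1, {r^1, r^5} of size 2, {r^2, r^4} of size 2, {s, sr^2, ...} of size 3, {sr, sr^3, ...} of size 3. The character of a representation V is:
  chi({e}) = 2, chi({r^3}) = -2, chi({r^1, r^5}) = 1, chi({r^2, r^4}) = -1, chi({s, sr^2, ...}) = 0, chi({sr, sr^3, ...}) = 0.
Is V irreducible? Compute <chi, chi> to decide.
Irreducible: <chi, chi> = 1.

Why: <chi, chi> = (1/|G|) sum_C |C| * |chi(C)|^2 = (1/12)[1*|2|^2 + 1*|-2|^2 + 2*|1|^2 + 2*|-1|^2 + 3*|0|^2 + 3*|0|^2]
  = (1/12)[(4) + (4) + (2) + (2) + (0) + (0)] = 12/12 = 1.
A character is irreducible iff <chi, chi> = 1, so this representation is irreducible.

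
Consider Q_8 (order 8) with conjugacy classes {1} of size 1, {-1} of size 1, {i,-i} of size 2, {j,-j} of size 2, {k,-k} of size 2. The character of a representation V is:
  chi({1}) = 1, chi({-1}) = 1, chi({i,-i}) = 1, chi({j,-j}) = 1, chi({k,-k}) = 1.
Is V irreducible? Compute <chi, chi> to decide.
Irreducible: <chi, chi> = 1.

Derivation: <chi, chi> = (1/|G|) sum_C |C| * |chi(C)|^2 = (1/8)[1*|1|^2 + 1*|1|^2 + 2*|1|^2 + 2*|1|^2 + 2*|1|^2]
  = (1/8)[(1) + (1) + (2) + (2) + (2)] = 8/8 = 1.
A character is irreducible iff <chi, chi> = 1, so this representation is irreducible.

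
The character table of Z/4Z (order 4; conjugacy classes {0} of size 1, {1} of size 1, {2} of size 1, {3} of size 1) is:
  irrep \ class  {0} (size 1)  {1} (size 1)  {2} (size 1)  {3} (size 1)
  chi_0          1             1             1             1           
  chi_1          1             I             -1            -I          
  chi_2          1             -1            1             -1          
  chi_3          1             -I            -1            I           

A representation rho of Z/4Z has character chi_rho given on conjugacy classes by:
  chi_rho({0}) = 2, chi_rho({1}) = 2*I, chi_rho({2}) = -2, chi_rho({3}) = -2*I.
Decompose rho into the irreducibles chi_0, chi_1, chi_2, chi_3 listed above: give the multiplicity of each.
Multiplicities: chi_0: 0, chi_1: 2, chi_2: 0, chi_3: 0.

Use <chi_rho, chi> = (1/|G|) sum_C |C| * chi_rho(C) * conj(chi(C)) with |G| = 4 for each irreducible chi in the table:
  <chi_rho, chi_0> = (1/4)[1*(2)*conj(1) + 1*(2*I)*conj(1) + 1*(-2)*conj(1) + 1*(-2*I)*conj(1)]
      = (1/4)[(2) + (2*I) + (-2) + (-2*I)] = 0/4 = 0
  <chi_rho, chi_1> = (1/4)[1*(2)*conj(1) + 1*(2*I)*conj(I) + 1*(-2)*conj(-1) + 1*(-2*I)*conj(-I)]
      = (1/4)[(2) + (2) + (2) + (2)] = 8/4 = 2
  <chi_rho, chi_2> = (1/4)[1*(2)*conj(1) + 1*(2*I)*conj(-1) + 1*(-2)*conj(1) + 1*(-2*I)*conj(-1)]
      = (1/4)[(2) + (-2*I) + (-2) + (2*I)] = 0/4 = 0
  <chi_rho, chi_3> = (1/4)[1*(2)*conj(1) + 1*(2*I)*conj(-I) + 1*(-2)*conj(-1) + 1*(-2*I)*conj(I)]
      = (1/4)[(2) + (-2) + (2) + (-2)] = 0/4 = 0
(Exp terms are combined using exp(i*s)*conj(exp(i*t)) = exp(i*(s-t)), and sums of them are collapsed using the identity that for every m > 1 the m distinct m-th roots of unity sum to 0, e.g. 1 + exp(2*I*pi/3) + exp(-2*I*pi/3) = 0.)
Dimension check: dim(rho) = sum (mult * dim) = 0*1 + 2*1 + 0*1 + 0*1 = 2 = chi_rho(e) = 2.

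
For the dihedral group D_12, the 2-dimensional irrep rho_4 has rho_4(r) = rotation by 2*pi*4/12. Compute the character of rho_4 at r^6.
chi_{rho_4}(r^6) = 2*cos(2*pi*4*6/12) = 2

Argument: rho_4(r^6) is rotation by angle 2*pi*4*6/12, whose trace is 2*cos(2*pi*4*6/12) = 2.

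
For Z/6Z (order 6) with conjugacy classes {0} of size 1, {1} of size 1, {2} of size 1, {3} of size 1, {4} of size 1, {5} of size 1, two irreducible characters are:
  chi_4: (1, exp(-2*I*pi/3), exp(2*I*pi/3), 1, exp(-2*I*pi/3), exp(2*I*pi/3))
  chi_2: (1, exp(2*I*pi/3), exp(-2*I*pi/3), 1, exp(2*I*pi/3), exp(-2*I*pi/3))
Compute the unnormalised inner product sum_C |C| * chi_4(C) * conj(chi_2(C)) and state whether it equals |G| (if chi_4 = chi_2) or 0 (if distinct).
Sum = 0; so <chi_4, chi_2> = 0 (distinct irreducibles are orthogonal).

Details: Compute term by term over conjugacy classes (|C| * chi_4(C) * conj(chi_2(C))):
  1*(1)*conj(1) + 1*(exp(-2*I*pi/3))*conj(exp(2*I*pi/3)) + 1*(exp(2*I*pi/3))*conj(exp(-2*I*pi/3)) + 1*(1)*conj(1) + 1*(exp(-2*I*pi/3))*conj(exp(2*I*pi/3)) + 1*(exp(2*I*pi/3))*conj(exp(-2*I*pi/3))
  = (1) + (exp(2*I*pi/3)) + (exp(-2*I*pi/3)) + (1) + (exp(2*I*pi/3)) + (exp(-2*I*pi/3))
  = 0.
(Exp terms are combined using exp(i*s)*conj(exp(i*t)) = exp(i*(s-t)), and sums of them are collapsed using the identity that for every m > 1 the m distinct m-th roots of unity sum to 0, e.g. 1 + exp(2*I*pi/3) + exp(-2*I*pi/3) = 0.)
Dividing by |G| = 6 gives 0/6 = 0, matching the row-orthogonality relation <chi_4, chi_2> = [chi_4 = chi_2].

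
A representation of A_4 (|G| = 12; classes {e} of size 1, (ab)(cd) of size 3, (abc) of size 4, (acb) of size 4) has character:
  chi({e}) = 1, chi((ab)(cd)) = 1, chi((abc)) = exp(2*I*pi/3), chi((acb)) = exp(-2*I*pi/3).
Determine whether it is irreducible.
Irreducible: <chi, chi> = 1.

Explanation: <chi, chi> = (1/|G|) sum_C |C| * |chi(C)|^2 = (1/12)[1*|1|^2 + 3*|1|^2 + 4*|exp(2*I*pi/3)|^2 + 4*|exp(-2*I*pi/3)|^2]
  = (1/12)[(1) + (3) + (4) + (4)] = 12/12 = 1.
(Exp terms are combined using exp(i*s)*conj(exp(i*t)) = exp(i*(s-t)), and sums of them are collapsed using the identity that for every m > 1 the m distinct m-th roots of unity sum to 0, e.g. 1 + exp(2*I*pi/3) + exp(-2*I*pi/3) = 0.)
A character is irreducible iff <chi, chi> = 1, so this representation is irreducible.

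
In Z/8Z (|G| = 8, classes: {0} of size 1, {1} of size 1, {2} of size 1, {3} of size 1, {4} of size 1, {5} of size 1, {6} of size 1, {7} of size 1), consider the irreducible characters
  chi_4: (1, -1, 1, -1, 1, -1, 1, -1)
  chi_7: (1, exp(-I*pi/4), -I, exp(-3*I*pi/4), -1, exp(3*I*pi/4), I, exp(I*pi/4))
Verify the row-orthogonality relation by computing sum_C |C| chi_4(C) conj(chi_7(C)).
Sum = 0; so <chi_4, chi_7> = 0 (distinct irreducibles are orthogonal).

Solution. Compute term by term over conjugacy classes (|C| * chi_4(C) * conj(chi_7(C))):
  1*(1)*conj(1) + 1*(-1)*conj(exp(-I*pi/4)) + 1*(1)*conj(-I) + 1*(-1)*conj(exp(-3*I*pi/4)) + 1*(1)*conj(-1) + 1*(-1)*conj(exp(3*I*pi/4)) + 1*(1)*conj(I) + 1*(-1)*conj(exp(I*pi/4))
  = (1) + (-exp(I*pi/4)) + (I) + (-exp(3*I*pi/4)) + (-1) + (-exp(-3*I*pi/4)) + (-I) + (-exp(-I*pi/4))
  = 0.
(Exp terms are combined using exp(i*s)*conj(exp(i*t)) = exp(i*(s-t)), and sums of them are collapsed using the identity that for every m > 1 the m distinct m-th roots of unity sum to 0, e.g. 1 + exp(2*I*pi/3) + exp(-2*I*pi/3) = 0.)
Dividing by |G| = 8 gives 0/8 = 0, matching the row-orthogonality relation <chi_4, chi_7> = [chi_4 = chi_7].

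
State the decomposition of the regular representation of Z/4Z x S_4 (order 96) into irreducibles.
Each irreducible V_i of dimension d_i appears with multiplicity d_i, i.e. rho_reg = (direct sum over all irreducibles V_i) d_i V_i. The irreducible dimensions for Z/4Z x S_4 are 1, 1, 1, 1, 1, 1, 1, 1, 2, 2, 2, 2, 3, 3, 3, 3, 3, 3, 3, 3: 8 irreducibles of dimension 1, each with multiplicity 1; 4 irreducibles of dimension 2, each with multiplicity 2; 8 irreducibles of dimension 3, each with multiplicity 3. Total dimension 8*1*1 + 4*2*2 + 8*3*3 = 96 = |G|.

Details: General theorem: in the regular representation of a finite group G, each irreducible appears with multiplicity equal to its dimension. Check: dim(rho_reg) = sum d_i^2 = 1 + 1 + 1 + 1 + 1 + 1 + 1 + 1 + 4 + 4 + 4 + 4 + 9 + 9 + 9 + 9 + 9 + 9 + 9 + 9 = 96 = |G|.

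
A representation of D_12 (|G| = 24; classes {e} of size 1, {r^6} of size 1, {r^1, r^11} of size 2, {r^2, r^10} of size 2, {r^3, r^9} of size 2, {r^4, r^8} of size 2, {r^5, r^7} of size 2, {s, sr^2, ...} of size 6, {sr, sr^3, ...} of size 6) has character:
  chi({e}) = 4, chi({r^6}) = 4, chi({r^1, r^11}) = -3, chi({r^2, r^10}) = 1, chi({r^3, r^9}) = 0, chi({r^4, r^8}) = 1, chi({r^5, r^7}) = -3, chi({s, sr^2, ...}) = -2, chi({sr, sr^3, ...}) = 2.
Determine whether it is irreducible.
Not irreducible (reducible): <chi, chi> = 5 > 1.

<chi, chi> = (1/|G|) sum_C |C| * |chi(C)|^2 = (1/24)[1*|4|^2 + 1*|4|^2 + 2*|-3|^2 + 2*|1|^2 + 2*|0|^2 + 2*|1|^2 + 2*|-3|^2 + 6*|-2|^2 + 6*|2|^2]
  = (1/24)[(16) + (16) + (18) + (2) + (0) + (2) + (18) + (24) + (24)] = 120/24 = 5.
A character is irreducible iff <chi, chi> = 1, so this representation is reducible.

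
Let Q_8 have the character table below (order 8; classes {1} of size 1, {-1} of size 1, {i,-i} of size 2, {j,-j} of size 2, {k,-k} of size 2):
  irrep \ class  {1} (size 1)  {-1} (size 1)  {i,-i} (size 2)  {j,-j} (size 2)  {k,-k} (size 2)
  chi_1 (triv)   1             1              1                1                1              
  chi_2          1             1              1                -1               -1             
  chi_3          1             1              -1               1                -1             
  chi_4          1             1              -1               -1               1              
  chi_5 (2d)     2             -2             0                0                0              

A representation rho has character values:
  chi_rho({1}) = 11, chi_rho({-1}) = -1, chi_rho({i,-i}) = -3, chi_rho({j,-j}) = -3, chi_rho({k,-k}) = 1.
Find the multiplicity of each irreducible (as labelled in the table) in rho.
Multiplicities: chi_1: 0, chi_2: 1, chi_3: 1, chi_4: 3, chi_5: 3.

Working: Use <chi_rho, chi> = (1/|G|) sum_C |C| * chi_rho(C) * conj(chi(C)) with |G| = 8 for each irreducible chi in the table:
  <chi_rho, chi_1> = (1/8)[1*(11)*conj(1) + 1*(-1)*conj(1) + 2*(-3)*conj(1) + 2*(-3)*conj(1) + 2*(1)*conj(1)]
      = (1/8)[(11) + (-1) + (-6) + (-6) + (2)] = 0/8 = 0
  <chi_rho, chi_2> = (1/8)[1*(11)*conj(1) + 1*(-1)*conj(1) + 2*(-3)*conj(1) + 2*(-3)*conj(-1) + 2*(1)*conj(-1)]
      = (1/8)[(11) + (-1) + (-6) + (6) + (-2)] = 8/8 = 1
  <chi_rho, chi_3> = (1/8)[1*(11)*conj(1) + 1*(-1)*conj(1) + 2*(-3)*conj(-1) + 2*(-3)*conj(1) + 2*(1)*conj(-1)]
      = (1/8)[(11) + (-1) + (6) + (-6) + (-2)] = 8/8 = 1
  <chi_rho, chi_4> = (1/8)[1*(11)*conj(1) + 1*(-1)*conj(1) + 2*(-3)*conj(-1) + 2*(-3)*conj(-1) + 2*(1)*conj(1)]
      = (1/8)[(11) + (-1) + (6) + (6) + (2)] = 24/8 = 3
  <chi_rho, chi_5> = (1/8)[1*(11)*conj(2) + 1*(-1)*conj(-2) + 2*(-3)*conj(0) + 2*(-3)*conj(0) + 2*(1)*conj(0)]
      = (1/8)[(22) + (2) + (0) + (0) + (0)] = 24/8 = 3
Dimension check: dim(rho) = sum (mult * dim) = 0*1 + 1*1 + 1*1 + 3*1 + 3*2 = 11 = chi_rho(e) = 11.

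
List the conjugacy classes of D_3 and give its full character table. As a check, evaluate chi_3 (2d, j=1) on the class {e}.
Conjugacy classes: {e} of size 1, {r^1, r^2} of size 2, {s, sr, ..., sr^2} of size 3.
Character table:
  irrep \ class              {e} (size 1)  {r^1, r^2} (size 2)  {s, sr, ..., sr^2} (size 3)
  chi_1 (triv)               1             1                    1                          
  chi_2 (sign: r->1, s->-1)  1             1                    -1                         
  chi_3 (2d, j=1)            2             -1                   0                          

Spot check: chi_3 (2d, j=1) on {e} = 2.

Proof sketch: D_3 has order 2*3 = 6 with 3 conjugacy classes, hence 3 irreducibles. Sum of squared dims 1 + 1 + 4 = 6 = |G|. Linear characters come from the abelianisation; the 2-dimensional irreps have character r^k -> 2*cos(2*pi*j*k/3), reflections -> 0.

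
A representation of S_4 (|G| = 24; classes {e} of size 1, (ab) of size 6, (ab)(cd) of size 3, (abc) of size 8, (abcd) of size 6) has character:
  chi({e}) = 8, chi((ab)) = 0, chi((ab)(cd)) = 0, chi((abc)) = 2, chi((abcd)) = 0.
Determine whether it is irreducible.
Not irreducible (reducible): <chi, chi> = 4 > 1.

<chi, chi> = (1/|G|) sum_C |C| * |chi(C)|^2 = (1/24)[1*|8|^2 + 6*|0|^2 + 3*|0|^2 + 8*|2|^2 + 6*|0|^2]
  = (1/24)[(64) + (0) + (0) + (32) + (0)] = 96/24 = 4.
A character is irreducible iff <chi, chi> = 1, so this representation is reducible.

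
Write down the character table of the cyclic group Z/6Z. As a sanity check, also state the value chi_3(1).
Character table of Z/6Z (irreps indexed chi_0,...,chi_5 with chi_k(m) = zeta_6^(k*m), zeta_6 = exp(2*pi*i/6)):
  irrep \ class  {0} (size 1)  {1} (size 1)    {2} (size 1)    {3} (size 1)  {4} (size 1)    {5} (size 1)  
  chi_0          1             1               1               1             1               1             
  chi_1          1             exp(I*pi/3)     exp(2*I*pi/3)   -1            exp(-2*I*pi/3)  exp(-I*pi/3)  
  chi_2          1             exp(2*I*pi/3)   exp(-2*I*pi/3)  1             exp(2*I*pi/3)   exp(-2*I*pi/3)
  chi_3          1             -1              1               -1            1               -1            
  chi_4          1             exp(-2*I*pi/3)  exp(2*I*pi/3)   1             exp(-2*I*pi/3)  exp(2*I*pi/3) 
  chi_5          1             exp(-I*pi/3)    exp(-2*I*pi/3)  -1            exp(2*I*pi/3)   exp(I*pi/3)   

Spot check: chi_3(1) = zeta_6^(3*1) = zeta_6^3 = -1.

Why: Z/6Z is abelian, so all 6 irreducible complex representations are 1-dimensional. They are given by chi_k(m) = zeta_6^(k*m) for k = 0,...,5. Row orthogonality: sum_m chi_k(m) conj(chi_l(m)) = 6 * [k = l].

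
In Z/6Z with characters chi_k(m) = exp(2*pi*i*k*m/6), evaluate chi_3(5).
chi_3(5) = zeta_6^15 = -1

Reasoning: chi_3(5) = zeta_6^(3*5) = zeta_6^15. Since zeta_6^6 = 1, this equals zeta_6^3 = exp(2*pi*i*3/6) = -1.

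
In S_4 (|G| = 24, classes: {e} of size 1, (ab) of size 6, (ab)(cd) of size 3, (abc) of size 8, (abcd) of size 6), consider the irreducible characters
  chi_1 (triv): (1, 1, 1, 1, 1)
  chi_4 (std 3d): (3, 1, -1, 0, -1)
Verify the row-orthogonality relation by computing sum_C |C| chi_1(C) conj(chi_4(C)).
Sum = 0; so <chi_1, chi_4> = 0 (distinct irreducibles are orthogonal).

Why: Compute term by term over conjugacy classes (|C| * chi_1(C) * conj(chi_4(C))):
  1*(1)*conj(3) + 6*(1)*conj(1) + 3*(1)*conj(-1) + 8*(1)*conj(0) + 6*(1)*conj(-1)
  = (3) + (6) + (-3) + (0) + (-6)
  = 0.
Dividing by |G| = 24 gives 0/24 = 0, matching the row-orthogonality relation <chi_1, chi_4> = [chi_1 = chi_4].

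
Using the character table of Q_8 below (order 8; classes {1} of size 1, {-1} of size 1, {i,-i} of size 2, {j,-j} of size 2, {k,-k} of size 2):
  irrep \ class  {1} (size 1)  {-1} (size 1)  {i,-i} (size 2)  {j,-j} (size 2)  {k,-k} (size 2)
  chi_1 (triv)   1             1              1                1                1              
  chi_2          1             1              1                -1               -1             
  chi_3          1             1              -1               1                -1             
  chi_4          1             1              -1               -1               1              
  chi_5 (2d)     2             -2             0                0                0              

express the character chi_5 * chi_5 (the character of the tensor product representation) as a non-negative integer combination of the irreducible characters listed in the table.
chi_5 tensor chi_5 = chi_1 + chi_2 + chi_3 + chi_4 (all other irreducibles have multiplicity 0).

Reasoning: The character of a tensor product is the pointwise product (chi_5 * chi_5)(C) = chi_5(C) * chi_5(C):
  {1}: (2)*(2), {-1}: (-2)*(-2), {i,-i}: (0)*(0), {j,-j}: (0)*(0), {k,-k}: (0)*(0)
so (chi_5 * chi_5) takes values
  {1} -> 4, {-1} -> 4, {i,-i} -> 0, {j,-j} -> 0, {k,-k} -> 0.
Now take the inner product of this character with each irreducible chi from the table, <chi_5*chi_5, chi> = (1/8) sum_C |C| (chi_5*chi_5)(C) conj(chi(C)):
  <chi_5*chi_5, chi_1> = (1/8)[1*(4)*conj(1) + 1*(4)*conj(1) + 2*(0)*conj(1) + 2*(0)*conj(1) + 2*(0)*conj(1)]
      = (1/8)[(4) + (4) + (0) + (0) + (0)] = 8/8 = 1
  <chi_5*chi_5, chi_2> = (1/8)[1*(4)*conj(1) + 1*(4)*conj(1) + 2*(0)*conj(1) + 2*(0)*conj(-1) + 2*(0)*conj(-1)]
      = (1/8)[(4) + (4) + (0) + (0) + (0)] = 8/8 = 1
  <chi_5*chi_5, chi_3> = (1/8)[1*(4)*conj(1) + 1*(4)*conj(1) + 2*(0)*conj(-1) + 2*(0)*conj(1) + 2*(0)*conj(-1)]
      = (1/8)[(4) + (4) + (0) + (0) + (0)] = 8/8 = 1
  <chi_5*chi_5, chi_4> = (1/8)[1*(4)*conj(1) + 1*(4)*conj(1) + 2*(0)*conj(-1) + 2*(0)*conj(-1) + 2*(0)*conj(1)]
      = (1/8)[(4) + (4) + (0) + (0) + (0)] = 8/8 = 1
  <chi_5*chi_5, chi_5> = (1/8)[1*(4)*conj(2) + 1*(4)*conj(-2) + 2*(0)*conj(0) + 2*(0)*conj(0) + 2*(0)*conj(0)]
      = (1/8)[(8) + (-8) + (0) + (0) + (0)] = 0/8 = 0
Hence the multiplicities are chi_1: 1, chi_2: 1, chi_3: 1, chi_4: 1. Dimension check: dim(chi_5)*dim(chi_5) = 2*2 = 4 and sum (mult * dim) = 1*1 + 1*1 + 1*1 + 1*1 = 4.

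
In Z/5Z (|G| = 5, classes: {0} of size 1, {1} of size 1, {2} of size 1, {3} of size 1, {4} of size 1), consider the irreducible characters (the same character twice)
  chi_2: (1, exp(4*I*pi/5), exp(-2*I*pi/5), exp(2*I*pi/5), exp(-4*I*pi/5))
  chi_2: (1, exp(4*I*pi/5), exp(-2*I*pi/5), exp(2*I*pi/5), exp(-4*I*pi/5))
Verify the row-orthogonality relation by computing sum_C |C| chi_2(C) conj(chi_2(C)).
Sum = 5 = |G| = 5; so <chi_2, chi_2> = 1 (norm-1 confirms irreducibility).

Working: Compute term by term over conjugacy classes (|C| * chi_2(C) * conj(chi_2(C))):
  1*(1)*conj(1) + 1*(exp(4*I*pi/5))*conj(exp(4*I*pi/5)) + 1*(exp(-2*I*pi/5))*conj(exp(-2*I*pi/5)) + 1*(exp(2*I*pi/5))*conj(exp(2*I*pi/5)) + 1*(exp(-4*I*pi/5))*conj(exp(-4*I*pi/5))
  = (1) + (1) + (1) + (1) + (1)
  = 5.
(Exp terms are combined using exp(i*s)*conj(exp(i*t)) = exp(i*(s-t)), and sums of them are collapsed using the identity that for every m > 1 the m distinct m-th roots of unity sum to 0, e.g. 1 + exp(2*I*pi/3) + exp(-2*I*pi/3) = 0.)
Dividing by |G| = 5 gives 5/5 = 1, matching the row-orthogonality relation <chi_2, chi_2> = [chi_2 = chi_2].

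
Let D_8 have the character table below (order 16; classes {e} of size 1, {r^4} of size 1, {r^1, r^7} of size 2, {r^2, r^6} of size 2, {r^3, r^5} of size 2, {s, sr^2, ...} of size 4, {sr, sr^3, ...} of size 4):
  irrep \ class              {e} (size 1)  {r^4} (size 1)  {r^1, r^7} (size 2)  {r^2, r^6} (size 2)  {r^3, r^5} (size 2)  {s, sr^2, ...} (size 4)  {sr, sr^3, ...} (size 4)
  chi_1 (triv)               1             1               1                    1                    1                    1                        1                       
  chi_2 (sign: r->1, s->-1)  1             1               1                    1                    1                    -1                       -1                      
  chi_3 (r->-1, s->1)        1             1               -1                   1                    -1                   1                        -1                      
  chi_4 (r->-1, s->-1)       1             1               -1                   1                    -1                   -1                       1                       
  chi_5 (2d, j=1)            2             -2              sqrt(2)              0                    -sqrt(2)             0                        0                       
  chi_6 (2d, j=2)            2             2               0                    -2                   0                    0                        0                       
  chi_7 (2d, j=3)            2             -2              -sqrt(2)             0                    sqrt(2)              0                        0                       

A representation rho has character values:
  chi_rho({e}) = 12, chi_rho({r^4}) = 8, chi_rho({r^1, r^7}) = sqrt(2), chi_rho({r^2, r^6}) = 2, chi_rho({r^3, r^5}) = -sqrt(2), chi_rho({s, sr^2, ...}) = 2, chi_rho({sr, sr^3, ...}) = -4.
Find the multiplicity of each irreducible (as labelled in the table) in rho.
Multiplicities: chi_1: 1, chi_2: 2, chi_3: 3, chi_4: 0, chi_5: 1, chi_6: 2, chi_7: 0.

Proof sketch: Use <chi_rho, chi> = (1/|G|) sum_C |C| * chi_rho(C) * conj(chi(C)) with |G| = 16 for each irreducible chi in the table:
  <chi_rho, chi_1> = (1/16)[1*(12)*conj(1) + 1*(8)*conj(1) + 2*(sqrt(2))*conj(1) + 2*(2)*conj(1) + 2*(-sqrt(2))*conj(1) + 4*(2)*conj(1) + 4*(-4)*conj(1)]
      = (1/16)[(12) + (8) + (2*sqrt(2)) + (4) + (-2*sqrt(2)) + (8) + (-16)] = 16/16 = 1
  <chi_rho, chi_2> = (1/16)[1*(12)*conj(1) + 1*(8)*conj(1) + 2*(sqrt(2))*conj(1) + 2*(2)*conj(1) + 2*(-sqrt(2))*conj(1) + 4*(2)*conj(-1) + 4*(-4)*conj(-1)]
      = (1/16)[(12) + (8) + (2*sqrt(2)) + (4) + (-2*sqrt(2)) + (-8) + (16)] = 32/16 = 2
  <chi_rho, chi_3> = (1/16)[1*(12)*conj(1) + 1*(8)*conj(1) + 2*(sqrt(2))*conj(-1) + 2*(2)*conj(1) + 2*(-sqrt(2))*conj(-1) + 4*(2)*conj(1) + 4*(-4)*conj(-1)]
      = (1/16)[(12) + (8) + (-2*sqrt(2)) + (4) + (2*sqrt(2)) + (8) + (16)] = 48/16 = 3
  <chi_rho, chi_4> = (1/16)[1*(12)*conj(1) + 1*(8)*conj(1) + 2*(sqrt(2))*conj(-1) + 2*(2)*conj(1) + 2*(-sqrt(2))*conj(-1) + 4*(2)*conj(-1) + 4*(-4)*conj(1)]
      = (1/16)[(12) + (8) + (-2*sqrt(2)) + (4) + (2*sqrt(2)) + (-8) + (-16)] = 0/16 = 0
  <chi_rho, chi_5> = (1/16)[1*(12)*conj(2) + 1*(8)*conj(-2) + 2*(sqrt(2))*conj(sqrt(2)) + 2*(2)*conj(0) + 2*(-sqrt(2))*conj(-sqrt(2)) + 4*(2)*conj(0) + 4*(-4)*conj(0)]
      = (1/16)[(24) + (-16) + (4) + (0) + (4) + (0) + (0)] = 16/16 = 1
  <chi_rho, chi_6> = (1/16)[1*(12)*conj(2) + 1*(8)*conj(2) + 2*(sqrt(2))*conj(0) + 2*(2)*conj(-2) + 2*(-sqrt(2))*conj(0) + 4*(2)*conj(0) + 4*(-4)*conj(0)]
      = (1/16)[(24) + (16) + (0) + (-8) + (0) + (0) + (0)] = 32/16 = 2
  <chi_rho, chi_7> = (1/16)[1*(12)*conj(2) + 1*(8)*conj(-2) + 2*(sqrt(2))*conj(-sqrt(2)) + 2*(2)*conj(0) + 2*(-sqrt(2))*conj(sqrt(2)) + 4*(2)*conj(0) + 4*(-4)*conj(0)]
      = (1/16)[(24) + (-16) + (-4) + (0) + (-4) + (0) + (0)] = 0/16 = 0
Dimension check: dim(rho) = sum (mult * dim) = 1*1 + 2*1 + 3*1 + 0*1 + 1*2 + 2*2 + 0*2 = 12 = chi_rho(e) = 12.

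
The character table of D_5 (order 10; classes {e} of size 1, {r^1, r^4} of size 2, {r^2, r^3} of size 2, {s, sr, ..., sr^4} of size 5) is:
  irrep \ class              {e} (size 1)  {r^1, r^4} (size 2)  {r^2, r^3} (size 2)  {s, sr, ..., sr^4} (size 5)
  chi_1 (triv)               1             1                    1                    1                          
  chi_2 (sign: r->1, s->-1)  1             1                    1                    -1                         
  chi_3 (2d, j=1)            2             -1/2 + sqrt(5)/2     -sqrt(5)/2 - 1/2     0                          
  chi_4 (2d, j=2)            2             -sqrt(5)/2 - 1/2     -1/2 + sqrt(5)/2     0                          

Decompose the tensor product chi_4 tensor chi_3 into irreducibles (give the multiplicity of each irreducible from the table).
chi_4 tensor chi_3 = chi_3 + chi_4 (all other irreducibles have multiplicity 0).

Reasoning: The character of a tensor product is the pointwise product (chi_4 * chi_3)(C) = chi_4(C) * chi_3(C):
  {e}: (2)*(2), {r^1, r^4}: (-sqrt(5)/2 - 1/2)*(-1/2 + sqrt(5)/2), {r^2, r^3}: (-1/2 + sqrt(5)/2)*(-sqrt(5)/2 - 1/2), {s, sr, ..., sr^4}: (0)*(0)
so (chi_4 * chi_3) takes values
  {e} -> 4, {r^1, r^4} -> -1, {r^2, r^3} -> -1, {s, sr, ..., sr^4} -> 0.
Now take the inner product of this character with each irreducible chi from the table, <chi_4*chi_3, chi> = (1/10) sum_C |C| (chi_4*chi_3)(C) conj(chi(C)):
  <chi_4*chi_3, chi_1> = (1/10)[1*(4)*conj(1) + 2*(-1)*conj(1) + 2*(-1)*conj(1) + 5*(0)*conj(1)]
      = (1/10)[(4) + (-2) + (-2) + (0)] = 0/10 = 0
  <chi_4*chi_3, chi_2> = (1/10)[1*(4)*conj(1) + 2*(-1)*conj(1) + 2*(-1)*conj(1) + 5*(0)*conj(-1)]
      = (1/10)[(4) + (-2) + (-2) + (0)] = 0/10 = 0
  <chi_4*chi_3, chi_3> = (1/10)[1*(4)*conj(2) + 2*(-1)*conj(-1/2 + sqrt(5)/2) + 2*(-1)*conj(-sqrt(5)/2 - 1/2) + 5*(0)*conj(0)]
      = (1/10)[(8) + (1 - sqrt(5)) + (1 + sqrt(5)) + (0)] = 10/10 = 1
  <chi_4*chi_3, chi_4> = (1/10)[1*(4)*conj(2) + 2*(-1)*conj(-sqrt(5)/2 - 1/2) + 2*(-1)*conj(-1/2 + sqrt(5)/2) + 5*(0)*conj(0)]
      = (1/10)[(8) + (1 + sqrt(5)) + (1 - sqrt(5)) + (0)] = 10/10 = 1
Hence the multiplicities are chi_3: 1, chi_4: 1. Dimension check: dim(chi_4)*dim(chi_3) = 2*2 = 4 and sum (mult * dim) = 1*2 + 1*2 = 4.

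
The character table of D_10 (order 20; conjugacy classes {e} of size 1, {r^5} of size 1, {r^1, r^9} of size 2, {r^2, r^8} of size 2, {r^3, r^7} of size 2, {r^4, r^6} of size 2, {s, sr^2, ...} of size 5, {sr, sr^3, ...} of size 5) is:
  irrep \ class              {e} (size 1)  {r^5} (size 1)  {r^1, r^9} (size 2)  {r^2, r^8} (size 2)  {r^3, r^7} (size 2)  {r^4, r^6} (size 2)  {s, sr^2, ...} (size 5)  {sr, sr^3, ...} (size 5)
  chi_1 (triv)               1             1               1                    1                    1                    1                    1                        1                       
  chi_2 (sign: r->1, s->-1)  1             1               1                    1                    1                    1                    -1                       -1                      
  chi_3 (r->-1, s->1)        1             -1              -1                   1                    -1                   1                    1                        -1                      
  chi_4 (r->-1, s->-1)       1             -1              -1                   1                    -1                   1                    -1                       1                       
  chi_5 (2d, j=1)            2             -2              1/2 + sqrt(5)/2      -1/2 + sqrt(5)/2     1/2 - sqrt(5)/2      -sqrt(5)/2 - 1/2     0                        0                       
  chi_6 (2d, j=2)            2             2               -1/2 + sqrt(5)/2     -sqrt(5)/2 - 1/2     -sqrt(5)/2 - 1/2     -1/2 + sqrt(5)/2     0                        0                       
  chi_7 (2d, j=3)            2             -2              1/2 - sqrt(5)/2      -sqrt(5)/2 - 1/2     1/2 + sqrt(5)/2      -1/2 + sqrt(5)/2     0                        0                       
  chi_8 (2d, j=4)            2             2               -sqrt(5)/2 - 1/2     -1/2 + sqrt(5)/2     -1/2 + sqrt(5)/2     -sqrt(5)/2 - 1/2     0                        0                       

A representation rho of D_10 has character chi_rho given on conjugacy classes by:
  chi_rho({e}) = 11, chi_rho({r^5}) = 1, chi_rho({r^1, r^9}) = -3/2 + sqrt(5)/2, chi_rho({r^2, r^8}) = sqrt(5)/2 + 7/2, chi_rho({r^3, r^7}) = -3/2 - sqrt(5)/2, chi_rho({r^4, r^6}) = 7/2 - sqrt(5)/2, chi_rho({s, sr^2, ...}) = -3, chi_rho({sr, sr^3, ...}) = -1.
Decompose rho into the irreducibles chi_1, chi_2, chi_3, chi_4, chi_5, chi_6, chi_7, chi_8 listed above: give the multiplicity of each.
Multiplicities: chi_1: 0, chi_2: 2, chi_3: 1, chi_4: 2, chi_5: 1, chi_6: 1, chi_7: 0, chi_8: 1.

Working: Use <chi_rho, chi> = (1/|G|) sum_C |C| * chi_rho(C) * conj(chi(C)) with |G| = 20 for each irreducible chi in the table:
  <chi_rho, chi_1> = (1/20)[1*(11)*conj(1) + 1*(1)*conj(1) + 2*(-3/2 + sqrt(5)/2)*conj(1) + 2*(sqrt(5)/2 + 7/2)*conj(1) + 2*(-3/2 - sqrt(5)/2)*conj(1) + 2*(7/2 - sqrt(5)/2)*conj(1) + 5*(-3)*conj(1) + 5*(-1)*conj(1)]
      = (1/20)[(11) + (1) + (-3 + sqrt(5)) + (sqrt(5) + 7) + (-3 - sqrt(5)) + (7 - sqrt(5)) + (-15) + (-5)] = 0/20 = 0
  <chi_rho, chi_2> = (1/20)[1*(11)*conj(1) + 1*(1)*conj(1) + 2*(-3/2 + sqrt(5)/2)*conj(1) + 2*(sqrt(5)/2 + 7/2)*conj(1) + 2*(-3/2 - sqrt(5)/2)*conj(1) + 2*(7/2 - sqrt(5)/2)*conj(1) + 5*(-3)*conj(-1) + 5*(-1)*conj(-1)]
      = (1/20)[(11) + (1) + (-3 + sqrt(5)) + (sqrt(5) + 7) + (-3 - sqrt(5)) + (7 - sqrt(5)) + (15) + (5)] = 40/20 = 2
  <chi_rho, chi_3> = (1/20)[1*(11)*conj(1) + 1*(1)*conj(-1) + 2*(-3/2 + sqrt(5)/2)*conj(-1) + 2*(sqrt(5)/2 + 7/2)*conj(1) + 2*(-3/2 - sqrt(5)/2)*conj(-1) + 2*(7/2 - sqrt(5)/2)*conj(1) + 5*(-3)*conj(1) + 5*(-1)*conj(-1)]
      = (1/20)[(11) + (-1) + (3 - sqrt(5)) + (sqrt(5) + 7) + (sqrt(5) + 3) + (7 - sqrt(5)) + (-15) + (5)] = 20/20 = 1
  <chi_rho, chi_4> = (1/20)[1*(11)*conj(1) + 1*(1)*conj(-1) + 2*(-3/2 + sqrt(5)/2)*conj(-1) + 2*(sqrt(5)/2 + 7/2)*conj(1) + 2*(-3/2 - sqrt(5)/2)*conj(-1) + 2*(7/2 - sqrt(5)/2)*conj(1) + 5*(-3)*conj(-1) + 5*(-1)*conj(1)]
      = (1/20)[(11) + (-1) + (3 - sqrt(5)) + (sqrt(5) + 7) + (sqrt(5) + 3) + (7 - sqrt(5)) + (15) + (-5)] = 40/20 = 2
  <chi_rho, chi_5> = (1/20)[1*(11)*conj(2) + 1*(1)*conj(-2) + 2*(-3/2 + sqrt(5)/2)*conj(1/2 + sqrt(5)/2) + 2*(sqrt(5)/2 + 7/2)*conj(-1/2 + sqrt(5)/2) + 2*(-3/2 - sqrt(5)/2)*conj(1/2 - sqrt(5)/2) + 2*(7/2 - sqrt(5)/2)*conj(-sqrt(5)/2 - 1/2) + 5*(-3)*conj(0) + 5*(-1)*conj(0)]
      = (1/20)[(22) + (-2) + (1 - sqrt(5)) + (-1 + 3*sqrt(5)) + (1 + sqrt(5)) + (-3*sqrt(5) - 1) + (0) + (0)] = 20/20 = 1
  <chi_rho, chi_6> = (1/20)[1*(11)*conj(2) + 1*(1)*conj(2) + 2*(-3/2 + sqrt(5)/2)*conj(-1/2 + sqrt(5)/2) + 2*(sqrt(5)/2 + 7/2)*conj(-sqrt(5)/2 - 1/2) + 2*(-3/2 - sqrt(5)/2)*conj(-sqrt(5)/2 - 1/2) + 2*(7/2 - sqrt(5)/2)*conj(-1/2 + sqrt(5)/2) + 5*(-3)*conj(0) + 5*(-1)*conj(0)]
      = (1/20)[(22) + (2) + (4 - 2*sqrt(5)) + (-4*sqrt(5) - 6) + (4 + 2*sqrt(5)) + (-6 + 4*sqrt(5)) + (0) + (0)] = 20/20 = 1
  <chi_rho, chi_7> = (1/20)[1*(11)*conj(2) + 1*(1)*conj(-2) + 2*(-3/2 + sqrt(5)/2)*conj(1/2 - sqrt(5)/2) + 2*(sqrt(5)/2 + 7/2)*conj(-sqrt(5)/2 - 1/2) + 2*(-3/2 - sqrt(5)/2)*conj(1/2 + sqrt(5)/2) + 2*(7/2 - sqrt(5)/2)*conj(-1/2 + sqrt(5)/2) + 5*(-3)*conj(0) + 5*(-1)*conj(0)]
      = (1/20)[(22) + (-2) + (-4 + 2*sqrt(5)) + (-4*sqrt(5) - 6) + (-2*sqrt(5) - 4) + (-6 + 4*sqrt(5)) + (0) + (0)] = 0/20 = 0
  <chi_rho, chi_8> = (1/20)[1*(11)*conj(2) + 1*(1)*conj(2) + 2*(-3/2 + sqrt(5)/2)*conj(-sqrt(5)/2 - 1/2) + 2*(sqrt(5)/2 + 7/2)*conj(-1/2 + sqrt(5)/2) + 2*(-3/2 - sqrt(5)/2)*conj(-1/2 + sqrt(5)/2) + 2*(7/2 - sqrt(5)/2)*conj(-sqrt(5)/2 - 1/2) + 5*(-3)*conj(0) + 5*(-1)*conj(0)]
      = (1/20)[(22) + (2) + (-1 + sqrt(5)) + (-1 + 3*sqrt(5)) + (-sqrt(5) - 1) + (-3*sqrt(5) - 1) + (0) + (0)] = 20/20 = 1
Dimension check: dim(rho) = sum (mult * dim) = 0*1 + 2*1 + 1*1 + 2*1 + 1*2 + 1*2 + 0*2 + 1*2 = 11 = chi_rho(e) = 11.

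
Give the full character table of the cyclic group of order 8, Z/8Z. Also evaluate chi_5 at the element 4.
Character table of Z/8Z (irreps indexed chi_0,...,chi_7 with chi_k(m) = zeta_8^(k*m), zeta_8 = exp(2*pi*i/8)):
  irrep \ class  {0} (size 1)  {1} (size 1)    {2} (size 1)  {3} (size 1)    {4} (size 1)  {5} (size 1)    {6} (size 1)  {7} (size 1)  
  chi_0          1             1               1             1               1             1               1             1             
  chi_1          1             exp(I*pi/4)     I             exp(3*I*pi/4)   -1            exp(-3*I*pi/4)  -I            exp(-I*pi/4)  
  chi_2          1             I               -1            -I              1             I               -1            -I            
  chi_3          1             exp(3*I*pi/4)   -I            exp(I*pi/4)     -1            exp(-I*pi/4)    I             exp(-3*I*pi/4)
  chi_4          1             -1              1             -1              1             -1              1             -1            
  chi_5          1             exp(-3*I*pi/4)  I             exp(-I*pi/4)    -1            exp(I*pi/4)     -I            exp(3*I*pi/4) 
  chi_6          1             -I              -1            I               1             -I              -1            I             
  chi_7          1             exp(-I*pi/4)    -I            exp(-3*I*pi/4)  -1            exp(3*I*pi/4)   I             exp(I*pi/4)   

Spot check: chi_5(4) = zeta_8^(5*4) = zeta_8^20 = -1.

Z/8Z is abelian, so all 8 irreducible complex representations are 1-dimensional. They are given by chi_k(m) = zeta_8^(k*m) for k = 0,...,7. Row orthogonality: sum_m chi_k(m) conj(chi_l(m)) = 8 * [k = l].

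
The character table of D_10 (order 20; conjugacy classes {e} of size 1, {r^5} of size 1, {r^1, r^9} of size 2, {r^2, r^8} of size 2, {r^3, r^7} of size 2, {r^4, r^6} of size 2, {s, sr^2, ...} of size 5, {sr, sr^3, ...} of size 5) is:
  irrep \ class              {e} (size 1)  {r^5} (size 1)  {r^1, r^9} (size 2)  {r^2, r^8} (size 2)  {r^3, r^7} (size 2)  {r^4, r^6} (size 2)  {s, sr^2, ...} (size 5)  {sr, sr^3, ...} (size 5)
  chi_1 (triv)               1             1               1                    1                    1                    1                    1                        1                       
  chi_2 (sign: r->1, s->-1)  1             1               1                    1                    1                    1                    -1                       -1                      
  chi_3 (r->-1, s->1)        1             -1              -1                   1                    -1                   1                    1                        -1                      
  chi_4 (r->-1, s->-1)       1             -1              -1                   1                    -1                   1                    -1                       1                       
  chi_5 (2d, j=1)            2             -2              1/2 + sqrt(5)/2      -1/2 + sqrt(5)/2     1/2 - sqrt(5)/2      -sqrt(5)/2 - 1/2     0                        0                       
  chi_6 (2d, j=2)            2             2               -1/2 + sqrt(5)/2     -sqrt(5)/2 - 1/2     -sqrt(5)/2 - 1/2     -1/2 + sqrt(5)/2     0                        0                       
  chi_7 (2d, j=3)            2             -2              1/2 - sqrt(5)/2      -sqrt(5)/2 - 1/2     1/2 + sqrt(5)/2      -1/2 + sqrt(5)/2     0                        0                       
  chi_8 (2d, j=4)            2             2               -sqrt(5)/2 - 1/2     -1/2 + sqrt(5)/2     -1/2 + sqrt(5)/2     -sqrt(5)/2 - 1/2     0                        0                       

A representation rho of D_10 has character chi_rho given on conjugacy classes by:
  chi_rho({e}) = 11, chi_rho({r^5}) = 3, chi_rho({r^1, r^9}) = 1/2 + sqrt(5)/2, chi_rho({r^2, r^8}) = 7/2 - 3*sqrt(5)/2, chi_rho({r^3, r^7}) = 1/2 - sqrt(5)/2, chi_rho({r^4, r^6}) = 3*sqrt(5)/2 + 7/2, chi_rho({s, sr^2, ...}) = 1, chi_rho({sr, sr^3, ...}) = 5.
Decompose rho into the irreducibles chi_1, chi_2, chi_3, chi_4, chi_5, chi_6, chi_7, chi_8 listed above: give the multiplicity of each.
Multiplicities: chi_1: 3, chi_2: 0, chi_3: 0, chi_4: 2, chi_5: 0, chi_6: 2, chi_7: 1, chi_8: 0.

Explanation: Use <chi_rho, chi> = (1/|G|) sum_C |C| * chi_rho(C) * conj(chi(C)) with |G| = 20 for each irreducible chi in the table:
  <chi_rho, chi_1> = (1/20)[1*(11)*conj(1) + 1*(3)*conj(1) + 2*(1/2 + sqrt(5)/2)*conj(1) + 2*(7/2 - 3*sqrt(5)/2)*conj(1) + 2*(1/2 - sqrt(5)/2)*conj(1) + 2*(3*sqrt(5)/2 + 7/2)*conj(1) + 5*(1)*conj(1) + 5*(5)*conj(1)]
      = (1/20)[(11) + (3) + (1 + sqrt(5)) + (7 - 3*sqrt(5)) + (1 - sqrt(5)) + (3*sqrt(5) + 7) + (5) + (25)] = 60/20 = 3
  <chi_rho, chi_2> = (1/20)[1*(11)*conj(1) + 1*(3)*conj(1) + 2*(1/2 + sqrt(5)/2)*conj(1) + 2*(7/2 - 3*sqrt(5)/2)*conj(1) + 2*(1/2 - sqrt(5)/2)*conj(1) + 2*(3*sqrt(5)/2 + 7/2)*conj(1) + 5*(1)*conj(-1) + 5*(5)*conj(-1)]
      = (1/20)[(11) + (3) + (1 + sqrt(5)) + (7 - 3*sqrt(5)) + (1 - sqrt(5)) + (3*sqrt(5) + 7) + (-5) + (-25)] = 0/20 = 0
  <chi_rho, chi_3> = (1/20)[1*(11)*conj(1) + 1*(3)*conj(-1) + 2*(1/2 + sqrt(5)/2)*conj(-1) + 2*(7/2 - 3*sqrt(5)/2)*conj(1) + 2*(1/2 - sqrt(5)/2)*conj(-1) + 2*(3*sqrt(5)/2 + 7/2)*conj(1) + 5*(1)*conj(1) + 5*(5)*conj(-1)]
      = (1/20)[(11) + (-3) + (-sqrt(5) - 1) + (7 - 3*sqrt(5)) + (-1 + sqrt(5)) + (3*sqrt(5) + 7) + (5) + (-25)] = 0/20 = 0
  <chi_rho, chi_4> = (1/20)[1*(11)*conj(1) + 1*(3)*conj(-1) + 2*(1/2 + sqrt(5)/2)*conj(-1) + 2*(7/2 - 3*sqrt(5)/2)*conj(1) + 2*(1/2 - sqrt(5)/2)*conj(-1) + 2*(3*sqrt(5)/2 + 7/2)*conj(1) + 5*(1)*conj(-1) + 5*(5)*conj(1)]
      = (1/20)[(11) + (-3) + (-sqrt(5) - 1) + (7 - 3*sqrt(5)) + (-1 + sqrt(5)) + (3*sqrt(5) + 7) + (-5) + (25)] = 40/20 = 2
  <chi_rho, chi_5> = (1/20)[1*(11)*conj(2) + 1*(3)*conj(-2) + 2*(1/2 + sqrt(5)/2)*conj(1/2 + sqrt(5)/2) + 2*(7/2 - 3*sqrt(5)/2)*conj(-1/2 + sqrt(5)/2) + 2*(1/2 - sqrt(5)/2)*conj(1/2 - sqrt(5)/2) + 2*(3*sqrt(5)/2 + 7/2)*conj(-sqrt(5)/2 - 1/2) + 5*(1)*conj(0) + 5*(5)*conj(0)]
      = (1/20)[(22) + (-6) + (sqrt(5) + 3) + (-11 + 5*sqrt(5)) + (3 - sqrt(5)) + (-5*sqrt(5) - 11) + (0) + (0)] = 0/20 = 0
  <chi_rho, chi_6> = (1/20)[1*(11)*conj(2) + 1*(3)*conj(2) + 2*(1/2 + sqrt(5)/2)*conj(-1/2 + sqrt(5)/2) + 2*(7/2 - 3*sqrt(5)/2)*conj(-sqrt(5)/2 - 1/2) + 2*(1/2 - sqrt(5)/2)*conj(-sqrt(5)/2 - 1/2) + 2*(3*sqrt(5)/2 + 7/2)*conj(-1/2 + sqrt(5)/2) + 5*(1)*conj(0) + 5*(5)*conj(0)]
      = (1/20)[(22) + (6) + (2) + (4 - 2*sqrt(5)) + (2) + (4 + 2*sqrt(5)) + (0) + (0)] = 40/20 = 2
  <chi_rho, chi_7> = (1/20)[1*(11)*conj(2) + 1*(3)*conj(-2) + 2*(1/2 + sqrt(5)/2)*conj(1/2 - sqrt(5)/2) + 2*(7/2 - 3*sqrt(5)/2)*conj(-sqrt(5)/2 - 1/2) + 2*(1/2 - sqrt(5)/2)*conj(1/2 + sqrt(5)/2) + 2*(3*sqrt(5)/2 + 7/2)*conj(-1/2 + sqrt(5)/2) + 5*(1)*conj(0) + 5*(5)*conj(0)]
      = (1/20)[(22) + (-6) + (-2) + (4 - 2*sqrt(5)) + (-2) + (4 + 2*sqrt(5)) + (0) + (0)] = 20/20 = 1
  <chi_rho, chi_8> = (1/20)[1*(11)*conj(2) + 1*(3)*conj(2) + 2*(1/2 + sqrt(5)/2)*conj(-sqrt(5)/2 - 1/2) + 2*(7/2 - 3*sqrt(5)/2)*conj(-1/2 + sqrt(5)/2) + 2*(1/2 - sqrt(5)/2)*conj(-1/2 + sqrt(5)/2) + 2*(3*sqrt(5)/2 + 7/2)*conj(-sqrt(5)/2 - 1/2) + 5*(1)*conj(0) + 5*(5)*conj(0)]
      = (1/20)[(22) + (6) + (-3 - sqrt(5)) + (-11 + 5*sqrt(5)) + (-3 + sqrt(5)) + (-5*sqrt(5) - 11) + (0) + (0)] = 0/20 = 0
Dimension check: dim(rho) = sum (mult * dim) = 3*1 + 0*1 + 0*1 + 2*1 + 0*2 + 2*2 + 1*2 + 0*2 = 11 = chi_rho(e) = 11.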